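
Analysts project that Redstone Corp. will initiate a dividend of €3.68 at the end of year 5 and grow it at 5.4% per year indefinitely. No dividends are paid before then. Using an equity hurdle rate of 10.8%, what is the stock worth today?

Deferred-dividend DDM. At t=4 the remaining stream is a growing perpetuity with first payment D_5 = 3.68.
V_4 = D_5/(r−g) = 3.68/(0.108−0.054) = 68.1481
P₀ = V_4/(1+r)^4 = 68.1481/(1+0.108)^4 = 45.2163

€45.22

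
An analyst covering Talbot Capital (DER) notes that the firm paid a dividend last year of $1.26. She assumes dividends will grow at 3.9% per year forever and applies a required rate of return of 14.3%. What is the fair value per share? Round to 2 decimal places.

Gordon growth model: P₀ = D₁/(r − g). D₁ = 1.26 × (1 + 0.039) = 1.3091.
P₀ = 1.3091 / (0.143 − 0.039) = 1.3091 / 0.104 = 12.5879

$12.59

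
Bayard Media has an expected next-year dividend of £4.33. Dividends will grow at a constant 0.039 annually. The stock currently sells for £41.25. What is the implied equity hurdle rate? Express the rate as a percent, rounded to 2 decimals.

14.40%

Rearranging the constant-growth DDM: r = D₁/P₀ + g.
r = 4.3300 / 41.25 + 0.039 = 0.10497 + 0.039 = 0.14397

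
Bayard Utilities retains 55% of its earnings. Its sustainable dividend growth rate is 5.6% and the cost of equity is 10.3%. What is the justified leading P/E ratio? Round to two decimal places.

Payout ratio b = 1 − 0.55 = 0.45.
Justified leading P/E = b/(r−g) = 0.45/(0.103−0.056) = 9.5745

9.57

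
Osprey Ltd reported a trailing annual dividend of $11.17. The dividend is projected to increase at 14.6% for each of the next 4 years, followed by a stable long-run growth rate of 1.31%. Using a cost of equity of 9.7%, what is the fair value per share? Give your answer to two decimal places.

$210.54

Two-stage DDM. Project D₁…D_4 at 0.146, terminal growth 0.0131, discount at r = 0.097.
D_1 = 12.8008
D_2 = 14.6697
D_3 = 16.8115
D_4 = 19.2660
Terminal value at t=4: TV = D_5/(r−g) = 19.5184/(0.097−0.0131) = 232.6387
P₀ = 12.8008/(1+0.097)^1 + 14.6697/(1+0.097)^2 + 16.8115/(1+0.097)^3 + 19.2660/(1+0.097)^4 + 232.6387/(1+0.097)^4 = 210.5379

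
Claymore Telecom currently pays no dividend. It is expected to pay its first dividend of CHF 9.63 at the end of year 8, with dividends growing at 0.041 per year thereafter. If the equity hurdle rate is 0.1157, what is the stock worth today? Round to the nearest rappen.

CHF 59.91

Deferred-dividend DDM. At t=7 the remaining stream is a growing perpetuity with first payment D_8 = 9.63.
V_7 = D_8/(r−g) = 9.63/(0.1157−0.041) = 128.9157
P₀ = V_7/(1+r)^7 = 128.9157/(1+0.1157)^7 = 59.9065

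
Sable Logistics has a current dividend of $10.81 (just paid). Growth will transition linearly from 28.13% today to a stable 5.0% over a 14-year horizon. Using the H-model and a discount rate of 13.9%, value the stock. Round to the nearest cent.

$324.19

H-model: P₀ = D₀[(1+g_L) + H(g_S−g_L)]/(r−g_L), with H = 14/2 = 7.
P₀ = 10.81 × [(1+0.05) + 7×(0.2813−0.05)] / (0.139−0.05)
   = 10.81 × 2.6691 / 0.089 = 324.1907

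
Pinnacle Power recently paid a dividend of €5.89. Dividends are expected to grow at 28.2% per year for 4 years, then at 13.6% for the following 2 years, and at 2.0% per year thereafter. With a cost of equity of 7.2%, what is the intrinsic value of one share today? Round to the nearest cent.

€329.25

Three-stage DDM. Project D₁…D_6; terminal Gordon value at t=6 with g = 0.02; discount at r = 0.072.
D_1 = 7.5510
D_2 = 9.6804
D_3 = 12.4102
D_4 = 15.9099
D_5 = 18.0736
D_6 = 20.5317
TV_6 = 20.9423/(0.072−0.02) = 402.7364
P₀ = Σ Dₜ/(1+r)ᵗ + TV_6/(1+r)^6 = 329.2540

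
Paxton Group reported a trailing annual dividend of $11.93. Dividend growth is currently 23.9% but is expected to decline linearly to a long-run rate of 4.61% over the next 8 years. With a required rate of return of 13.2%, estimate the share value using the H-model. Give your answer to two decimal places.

H-model: P₀ = D₀[(1+g_L) + H(g_S−g_L)]/(r−g_L), with H = 8/2 = 4.
P₀ = 11.93 × [(1+0.0461) + 4×(0.239−0.0461)] / (0.132−0.0461)
   = 11.93 × 1.8177 / 0.0859 = 252.4466

$252.45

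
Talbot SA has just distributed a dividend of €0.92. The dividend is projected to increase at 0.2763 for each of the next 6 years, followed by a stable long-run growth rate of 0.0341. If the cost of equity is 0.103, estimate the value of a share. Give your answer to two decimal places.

€42.63

Two-stage DDM. Project D₁…D_6 at 0.2763, terminal growth 0.0341, discount at r = 0.103.
D_1 = 1.1742
D_2 = 1.4986
D_3 = 1.9127
D_4 = 2.4412
D_5 = 3.1157
D_6 = 3.9765
Terminal value at t=6: TV = D_7/(r−g) = 4.1121/(0.103−0.0341) = 59.6826
P₀ = 1.1742/(1+0.103)^1 + 1.4986/(1+0.103)^2 + 1.9127/(1+0.103)^3 + 2.4412/(1+0.103)^4 + 3.1157/(1+0.103)^5 + 3.9765/(1+0.103)^6 + 59.6826/(1+0.103)^6 = 42.6309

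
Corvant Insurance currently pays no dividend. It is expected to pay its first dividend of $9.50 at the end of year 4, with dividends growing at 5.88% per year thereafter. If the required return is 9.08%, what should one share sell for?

Deferred-dividend DDM. At t=3 the remaining stream is a growing perpetuity with first payment D_4 = 9.50.
V_3 = D_4/(r−g) = 9.50/(0.0908−0.0588) = 296.8750
P₀ = V_3/(1+r)^3 = 296.8750/(1+0.0908)^3 = 228.7380

$228.74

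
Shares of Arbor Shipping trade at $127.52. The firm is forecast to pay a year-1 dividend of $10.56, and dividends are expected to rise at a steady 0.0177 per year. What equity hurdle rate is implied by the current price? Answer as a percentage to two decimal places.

10.05%

Rearranging the constant-growth DDM: r = D₁/P₀ + g.
r = 10.5600 / 127.52 + 0.0177 = 0.08281 + 0.0177 = 0.10051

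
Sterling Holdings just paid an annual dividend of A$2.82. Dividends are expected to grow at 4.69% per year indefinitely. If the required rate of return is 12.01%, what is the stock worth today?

Gordon growth model: P₀ = D₁/(r − g). D₁ = 2.82 × (1 + 0.0469) = 2.9523.
P₀ = 2.9523 / (0.1201 − 0.0469) = 2.9523 / 0.0732 = 40.3314

A$40.33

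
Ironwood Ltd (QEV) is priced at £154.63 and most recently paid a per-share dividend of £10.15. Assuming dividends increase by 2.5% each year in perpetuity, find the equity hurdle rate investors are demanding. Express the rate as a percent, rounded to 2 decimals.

Rearranging the constant-growth DDM: r = D₁/P₀ + g.
D₁ = 10.15 × (1 + 0.025) = 10.4037.
r = 10.4037 / 154.63 + 0.025 = 0.06728 + 0.025 = 0.09228

9.23%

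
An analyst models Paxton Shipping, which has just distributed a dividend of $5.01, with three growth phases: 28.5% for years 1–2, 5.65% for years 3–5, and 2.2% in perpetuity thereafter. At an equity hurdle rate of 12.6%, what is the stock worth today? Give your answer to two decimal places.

$82.46

Three-stage DDM. Project D₁…D_5; terminal Gordon value at t=5 with g = 0.022; discount at r = 0.126.
D_1 = 6.4378
D_2 = 8.2726
D_3 = 8.7400
D_4 = 9.2339
D_5 = 9.7556
TV_5 = 9.9702/(0.126−0.022) = 95.8672
P₀ = Σ Dₜ/(1+r)ᵗ + TV_5/(1+r)^5 = 82.4618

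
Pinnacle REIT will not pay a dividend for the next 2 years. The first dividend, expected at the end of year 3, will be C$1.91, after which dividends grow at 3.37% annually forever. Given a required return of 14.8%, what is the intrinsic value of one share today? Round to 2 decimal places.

C$12.68

Deferred-dividend DDM. At t=2 the remaining stream is a growing perpetuity with first payment D_3 = 1.91.
V_2 = D_3/(r−g) = 1.91/(0.148−0.0337) = 16.7104
P₀ = V_2/(1+r)^2 = 16.7104/(1+0.148)^2 = 12.6795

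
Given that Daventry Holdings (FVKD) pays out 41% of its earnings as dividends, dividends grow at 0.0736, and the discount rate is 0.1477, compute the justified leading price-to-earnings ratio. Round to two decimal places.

Justified leading P/E = b/(r−g) = 0.41/(0.1477−0.0736) = 5.5331

5.53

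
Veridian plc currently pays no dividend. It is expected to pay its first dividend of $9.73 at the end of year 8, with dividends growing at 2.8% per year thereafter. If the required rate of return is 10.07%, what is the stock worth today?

Deferred-dividend DDM. At t=7 the remaining stream is a growing perpetuity with first payment D_8 = 9.73.
V_7 = D_8/(r−g) = 9.73/(0.1007−0.028) = 133.8377
P₀ = V_7/(1+r)^7 = 133.8377/(1+0.1007)^7 = 68.3747

$68.37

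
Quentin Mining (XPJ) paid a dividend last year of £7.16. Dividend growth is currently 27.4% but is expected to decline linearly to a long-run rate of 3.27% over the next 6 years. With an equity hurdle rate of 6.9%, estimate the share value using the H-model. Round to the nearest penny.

H-model: P₀ = D₀[(1+g_L) + H(g_S−g_L)]/(r−g_L), with H = 6/2 = 3.
P₀ = 7.16 × [(1+0.0327) + 3×(0.274−0.0327)] / (0.069−0.0327)
   = 7.16 × 1.7566 / 0.0363 = 346.4809

£346.48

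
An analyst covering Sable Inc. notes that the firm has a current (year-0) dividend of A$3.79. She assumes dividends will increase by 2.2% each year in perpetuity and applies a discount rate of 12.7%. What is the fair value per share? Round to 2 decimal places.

Gordon growth model: P₀ = D₁/(r − g). D₁ = 3.79 × (1 + 0.022) = 3.8734.
P₀ = 3.8734 / (0.127 − 0.022) = 3.8734 / 0.105 = 36.8893

A$36.89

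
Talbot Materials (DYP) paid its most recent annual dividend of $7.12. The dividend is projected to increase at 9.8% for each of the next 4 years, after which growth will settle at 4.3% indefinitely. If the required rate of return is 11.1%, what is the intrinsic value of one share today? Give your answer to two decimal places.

Two-stage DDM. Project D₁…D_4 at 0.098, terminal growth 0.043, discount at r = 0.111.
D_1 = 7.8178
D_2 = 8.5839
D_3 = 9.4251
D_4 = 10.3488
Terminal value at t=4: TV = D_5/(r−g) = 10.7938/(0.111−0.043) = 158.7321
P₀ = 7.8178/(1+0.111)^1 + 8.5839/(1+0.111)^2 + 9.4251/(1+0.111)^3 + 10.3488/(1+0.111)^4 + 158.7321/(1+0.111)^4 = 131.8424

$131.84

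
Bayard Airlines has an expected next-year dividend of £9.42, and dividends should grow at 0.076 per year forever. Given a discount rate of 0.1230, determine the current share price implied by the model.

Gordon growth model: P₀ = D₁/(r − g), with D₁ = 9.42 given directly.
P₀ = 9.4200 / (0.123 − 0.076) = 9.4200 / 0.047 = 200.4255

£200.43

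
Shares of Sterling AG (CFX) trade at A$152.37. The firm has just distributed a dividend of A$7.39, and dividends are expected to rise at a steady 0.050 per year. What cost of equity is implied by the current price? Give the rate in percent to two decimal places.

10.09%

Rearranging the constant-growth DDM: r = D₁/P₀ + g.
D₁ = 7.39 × (1 + 0.05) = 7.7595.
r = 7.7595 / 152.37 + 0.05 = 0.05093 + 0.05 = 0.10093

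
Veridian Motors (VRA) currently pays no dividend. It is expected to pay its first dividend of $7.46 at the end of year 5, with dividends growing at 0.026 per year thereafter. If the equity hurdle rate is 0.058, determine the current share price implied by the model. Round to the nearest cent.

$186.06

Deferred-dividend DDM. At t=4 the remaining stream is a growing perpetuity with first payment D_5 = 7.46.
V_4 = D_5/(r−g) = 7.46/(0.058−0.026) = 233.1250
P₀ = V_4/(1+r)^4 = 233.1250/(1+0.058)^4 = 186.0571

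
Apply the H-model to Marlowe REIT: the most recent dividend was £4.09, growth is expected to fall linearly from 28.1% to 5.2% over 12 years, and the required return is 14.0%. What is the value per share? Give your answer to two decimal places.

H-model: P₀ = D₀[(1+g_L) + H(g_S−g_L)]/(r−g_L), with H = 12/2 = 6.
P₀ = 4.09 × [(1+0.052) + 6×(0.281−0.052)] / (0.14−0.052)
   = 4.09 × 2.4260 / 0.088 = 112.7539

£112.75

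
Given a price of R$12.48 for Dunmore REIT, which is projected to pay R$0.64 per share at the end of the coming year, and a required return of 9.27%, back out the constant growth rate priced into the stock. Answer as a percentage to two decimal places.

4.14%

From P₀ = D₁/(r − g), the implied growth is g = r − D₁/P₀.
g = 0.0927 − 0.64/12.48 = 0.0927 − 0.05128 = 0.04142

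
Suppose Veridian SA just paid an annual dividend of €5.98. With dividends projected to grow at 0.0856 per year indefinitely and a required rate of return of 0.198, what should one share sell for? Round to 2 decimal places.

€57.76

Gordon growth model: P₀ = D₁/(r − g). D₁ = 5.98 × (1 + 0.0856) = 6.4919.
P₀ = 6.4919 / (0.198 − 0.0856) = 6.4919 / 0.1124 = 57.7570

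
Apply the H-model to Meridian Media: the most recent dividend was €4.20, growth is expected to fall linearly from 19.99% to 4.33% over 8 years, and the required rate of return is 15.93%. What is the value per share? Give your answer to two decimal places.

H-model: P₀ = D₀[(1+g_L) + H(g_S−g_L)]/(r−g_L), with H = 8/2 = 4.
P₀ = 4.20 × [(1+0.0433) + 4×(0.1999−0.0433)] / (0.1593−0.0433)
   = 4.20 × 1.6697 / 0.116 = 60.4547

€60.45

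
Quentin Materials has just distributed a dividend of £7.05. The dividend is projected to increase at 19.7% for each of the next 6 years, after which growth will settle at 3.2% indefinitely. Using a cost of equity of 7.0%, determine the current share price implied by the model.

£439.06

Two-stage DDM. Project D₁…D_6 at 0.197, terminal growth 0.032, discount at r = 0.07.
D_1 = 8.4389
D_2 = 10.1013
D_3 = 12.0913
D_4 = 14.4732
D_5 = 17.3245
D_6 = 20.7374
Terminal value at t=6: TV = D_7/(r−g) = 21.4010/(0.07−0.032) = 563.1838
P₀ = 8.4389/(1+0.07)^1 + 10.1013/(1+0.07)^2 + 12.0913/(1+0.07)^3 + 14.4732/(1+0.07)^4 + 17.3245/(1+0.07)^5 + 20.7374/(1+0.07)^6 + 563.1838/(1+0.07)^6 = 439.0647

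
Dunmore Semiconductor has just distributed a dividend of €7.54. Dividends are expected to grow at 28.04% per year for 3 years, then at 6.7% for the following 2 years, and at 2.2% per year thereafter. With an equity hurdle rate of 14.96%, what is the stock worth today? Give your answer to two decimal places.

Three-stage DDM. Project D₁…D_5; terminal Gordon value at t=5 with g = 0.022; discount at r = 0.1496.
D_1 = 9.6542
D_2 = 12.3613
D_3 = 15.8274
D_4 = 16.8878
D_5 = 18.0193
TV_5 = 18.4157/(0.1496−0.022) = 144.3236
P₀ = Σ Dₜ/(1+r)ᵗ + TV_5/(1+r)^5 = 118.6916

€118.69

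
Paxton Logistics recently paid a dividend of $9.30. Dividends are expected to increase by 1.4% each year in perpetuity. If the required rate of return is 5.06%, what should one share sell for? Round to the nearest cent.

Gordon growth model: P₀ = D₁/(r − g). D₁ = 9.30 × (1 + 0.014) = 9.4302.
P₀ = 9.4302 / (0.0506 − 0.014) = 9.4302 / 0.0366 = 257.6557

$257.66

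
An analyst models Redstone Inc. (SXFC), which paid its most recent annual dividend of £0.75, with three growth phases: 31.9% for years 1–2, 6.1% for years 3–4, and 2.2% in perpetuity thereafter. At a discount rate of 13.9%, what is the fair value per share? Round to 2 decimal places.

£11.31

Three-stage DDM. Project D₁…D_4; terminal Gordon value at t=4 with g = 0.022; discount at r = 0.139.
D_1 = 0.9892
D_2 = 1.3048
D_3 = 1.3844
D_4 = 1.4689
TV_4 = 1.5012/(0.139−0.022) = 12.8306
P₀ = Σ Dₜ/(1+r)ᵗ + TV_4/(1+r)^4 = 11.3074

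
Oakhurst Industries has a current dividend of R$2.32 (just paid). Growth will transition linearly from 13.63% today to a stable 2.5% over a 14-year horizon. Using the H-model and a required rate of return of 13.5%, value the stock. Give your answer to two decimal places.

R$38.05

H-model: P₀ = D₀[(1+g_L) + H(g_S−g_L)]/(r−g_L), with H = 14/2 = 7.
P₀ = 2.32 × [(1+0.025) + 7×(0.1363−0.025)] / (0.135−0.025)
   = 2.32 × 1.8041 / 0.11 = 38.0501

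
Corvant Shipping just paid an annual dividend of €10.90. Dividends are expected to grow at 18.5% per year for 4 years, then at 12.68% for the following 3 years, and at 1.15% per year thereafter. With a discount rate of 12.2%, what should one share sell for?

€216.86

Three-stage DDM. Project D₁…D_7; terminal Gordon value at t=7 with g = 0.0115; discount at r = 0.122.
D_1 = 12.9165
D_2 = 15.3061
D_3 = 18.1377
D_4 = 21.4931
D_5 = 24.2185
D_6 = 27.2894
D_7 = 30.7497
TV_7 = 31.1033/(0.122−0.0115) = 281.4777
P₀ = Σ Dₜ/(1+r)ᵗ + TV_7/(1+r)^7 = 216.8552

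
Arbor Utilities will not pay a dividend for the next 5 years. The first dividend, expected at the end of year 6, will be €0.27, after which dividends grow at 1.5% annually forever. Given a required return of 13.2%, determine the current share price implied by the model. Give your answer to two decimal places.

Deferred-dividend DDM. At t=5 the remaining stream is a growing perpetuity with first payment D_6 = 0.27.
V_5 = D_6/(r−g) = 0.27/(0.132−0.015) = 2.3077
P₀ = V_5/(1+r)^5 = 2.3077/(1+0.132)^5 = 1.2415

€1.24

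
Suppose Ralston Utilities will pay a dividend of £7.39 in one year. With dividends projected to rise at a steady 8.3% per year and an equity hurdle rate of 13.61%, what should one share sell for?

Gordon growth model: P₀ = D₁/(r − g), with D₁ = 7.39 given directly.
P₀ = 7.3900 / (0.1361 − 0.083) = 7.3900 / 0.0531 = 139.1714

£139.17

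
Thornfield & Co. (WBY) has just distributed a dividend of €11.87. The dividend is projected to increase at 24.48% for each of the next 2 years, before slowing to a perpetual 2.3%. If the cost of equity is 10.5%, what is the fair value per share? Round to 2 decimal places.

Two-stage DDM. Project D₁…D_2 at 0.2448, terminal growth 0.023, discount at r = 0.105.
D_1 = 14.7758
D_2 = 18.3929
Terminal value at t=2: TV = D_3/(r−g) = 18.8159/(0.105−0.023) = 229.4625
P₀ = 14.7758/(1+0.105)^1 + 18.3929/(1+0.105)^2 + 229.4625/(1+0.105)^2 = 216.3613

€216.36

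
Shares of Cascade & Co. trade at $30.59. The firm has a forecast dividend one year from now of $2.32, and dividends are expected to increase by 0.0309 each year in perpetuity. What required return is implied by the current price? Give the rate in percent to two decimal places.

Rearranging the constant-growth DDM: r = D₁/P₀ + g.
r = 2.3200 / 30.59 + 0.0309 = 0.07584 + 0.0309 = 0.10674

10.67%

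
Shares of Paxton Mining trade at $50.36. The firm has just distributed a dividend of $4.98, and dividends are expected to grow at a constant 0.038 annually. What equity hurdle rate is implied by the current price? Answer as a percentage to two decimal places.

14.06%

Rearranging the constant-growth DDM: r = D₁/P₀ + g.
D₁ = 4.98 × (1 + 0.038) = 5.1692.
r = 5.1692 / 50.36 + 0.038 = 0.10265 + 0.038 = 0.14065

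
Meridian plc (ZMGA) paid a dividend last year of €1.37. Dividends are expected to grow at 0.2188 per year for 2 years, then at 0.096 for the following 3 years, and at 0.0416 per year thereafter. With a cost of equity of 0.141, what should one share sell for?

Three-stage DDM. Project D₁…D_5; terminal Gordon value at t=5 with g = 0.0416; discount at r = 0.141.
D_1 = 1.6698
D_2 = 2.0351
D_3 = 2.2305
D_4 = 2.4446
D_5 = 2.6793
TV_5 = 2.7907/(0.141−0.0416) = 28.0758
P₀ = Σ Dₜ/(1+r)ᵗ + TV_5/(1+r)^5 = 21.8738

€21.87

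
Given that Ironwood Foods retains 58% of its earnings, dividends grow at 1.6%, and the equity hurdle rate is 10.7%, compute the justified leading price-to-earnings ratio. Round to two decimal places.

4.62

Payout ratio b = 1 − 0.58 = 0.42.
Justified leading P/E = b/(r−g) = 0.42/(0.107−0.016) = 4.6154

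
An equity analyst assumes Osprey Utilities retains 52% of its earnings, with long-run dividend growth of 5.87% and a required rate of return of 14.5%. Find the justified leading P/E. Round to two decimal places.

5.56

Payout ratio b = 1 − 0.52 = 0.48.
Justified leading P/E = b/(r−g) = 0.48/(0.145−0.0587) = 5.5620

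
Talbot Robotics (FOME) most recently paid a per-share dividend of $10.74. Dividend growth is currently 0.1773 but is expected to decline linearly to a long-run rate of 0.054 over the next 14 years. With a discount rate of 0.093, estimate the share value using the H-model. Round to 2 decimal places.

H-model: P₀ = D₀[(1+g_L) + H(g_S−g_L)]/(r−g_L), with H = 14/2 = 7.
P₀ = 10.74 × [(1+0.054) + 7×(0.1773−0.054)] / (0.093−0.054)
   = 10.74 × 1.9171 / 0.039 = 527.9398

$527.94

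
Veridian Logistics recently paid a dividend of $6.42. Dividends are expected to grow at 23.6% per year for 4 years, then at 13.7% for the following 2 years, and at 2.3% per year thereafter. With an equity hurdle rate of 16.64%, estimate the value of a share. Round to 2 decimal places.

$100.20

Three-stage DDM. Project D₁…D_6; terminal Gordon value at t=6 with g = 0.023; discount at r = 0.1664.
D_1 = 7.9351
D_2 = 9.8078
D_3 = 12.1225
D_4 = 14.9833
D_5 = 17.0361
D_6 = 19.3700
TV_6 = 19.8155/(0.1664−0.023) = 138.1835
P₀ = Σ Dₜ/(1+r)ᵗ + TV_6/(1+r)^6 = 100.2040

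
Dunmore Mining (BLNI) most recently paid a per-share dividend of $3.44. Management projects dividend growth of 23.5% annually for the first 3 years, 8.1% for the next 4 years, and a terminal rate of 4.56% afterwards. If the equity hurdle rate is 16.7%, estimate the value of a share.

$50.94

Three-stage DDM. Project D₁…D_7; terminal Gordon value at t=7 with g = 0.0456; discount at r = 0.167.
D_1 = 4.2484
D_2 = 5.2468
D_3 = 6.4798
D_4 = 7.0046
D_5 = 7.5720
D_6 = 8.1853
D_7 = 8.8483
TV_7 = 9.2518/(0.167−0.0456) = 76.2095
P₀ = Σ Dₜ/(1+r)ᵗ + TV_7/(1+r)^7 = 50.9403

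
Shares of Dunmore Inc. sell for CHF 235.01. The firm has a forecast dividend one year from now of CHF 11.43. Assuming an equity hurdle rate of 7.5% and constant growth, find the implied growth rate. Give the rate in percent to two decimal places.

2.64%

From P₀ = D₁/(r − g), the implied growth is g = r − D₁/P₀.
g = 0.075 − 11.43/235.01 = 0.075 − 0.04864 = 0.02636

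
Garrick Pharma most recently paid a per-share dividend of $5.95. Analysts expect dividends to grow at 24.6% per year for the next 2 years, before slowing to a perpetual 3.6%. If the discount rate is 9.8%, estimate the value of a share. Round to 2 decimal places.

Two-stage DDM. Project D₁…D_2 at 0.246, terminal growth 0.036, discount at r = 0.098.
D_1 = 7.4137
D_2 = 9.2375
Terminal value at t=2: TV = D_3/(r−g) = 9.5700/(0.098−0.036) = 154.3551
P₀ = 7.4137/(1+0.098)^1 + 9.2375/(1+0.098)^2 + 154.3551/(1+0.098)^2 = 142.4455

$142.45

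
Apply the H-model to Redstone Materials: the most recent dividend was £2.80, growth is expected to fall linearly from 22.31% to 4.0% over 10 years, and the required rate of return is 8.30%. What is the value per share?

£127.33

H-model: P₀ = D₀[(1+g_L) + H(g_S−g_L)]/(r−g_L), with H = 10/2 = 5.
P₀ = 2.80 × [(1+0.04) + 5×(0.2231−0.04)] / (0.083−0.04)
   = 2.80 × 1.9555 / 0.043 = 127.3349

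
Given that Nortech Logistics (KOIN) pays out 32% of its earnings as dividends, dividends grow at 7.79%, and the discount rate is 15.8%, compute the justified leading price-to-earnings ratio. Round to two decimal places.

Justified leading P/E = b/(r−g) = 0.32/(0.158−0.0779) = 3.9950

4.00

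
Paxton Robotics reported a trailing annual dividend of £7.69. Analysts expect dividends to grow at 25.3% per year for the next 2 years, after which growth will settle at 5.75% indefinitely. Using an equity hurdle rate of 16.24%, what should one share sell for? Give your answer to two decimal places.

Two-stage DDM. Project D₁…D_2 at 0.253, terminal growth 0.0575, discount at r = 0.1624.
D_1 = 9.6356
D_2 = 12.0734
Terminal value at t=2: TV = D_3/(r−g) = 12.7676/(0.1624−0.0575) = 121.7120
P₀ = 9.6356/(1+0.1624)^1 + 12.0734/(1+0.1624)^2 + 121.7120/(1+0.1624)^2 = 107.3036

£107.30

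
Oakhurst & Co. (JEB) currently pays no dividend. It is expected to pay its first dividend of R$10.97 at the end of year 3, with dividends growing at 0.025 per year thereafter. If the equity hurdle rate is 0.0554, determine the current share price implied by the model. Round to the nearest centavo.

R$323.97

Deferred-dividend DDM. At t=2 the remaining stream is a growing perpetuity with first payment D_3 = 10.97.
V_2 = D_3/(r−g) = 10.97/(0.0554−0.025) = 360.8553
P₀ = V_2/(1+r)^2 = 360.8553/(1+0.0554)^2 = 323.9656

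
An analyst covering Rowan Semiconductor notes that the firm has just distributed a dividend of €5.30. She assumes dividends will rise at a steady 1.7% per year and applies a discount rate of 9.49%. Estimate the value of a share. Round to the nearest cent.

Gordon growth model: P₀ = D₁/(r − g). D₁ = 5.30 × (1 + 0.017) = 5.3901.
P₀ = 5.3901 / (0.0949 − 0.017) = 5.3901 / 0.0779 = 69.1926

€69.19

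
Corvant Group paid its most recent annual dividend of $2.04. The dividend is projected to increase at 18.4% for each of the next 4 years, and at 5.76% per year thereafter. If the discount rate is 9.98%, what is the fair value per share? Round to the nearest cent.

Two-stage DDM. Project D₁…D_4 at 0.184, terminal growth 0.0576, discount at r = 0.0998.
D_1 = 2.4154
D_2 = 2.8598
D_3 = 3.3860
D_4 = 4.0090
Terminal value at t=4: TV = D_5/(r−g) = 4.2399/(0.0998−0.0576) = 100.4722
P₀ = 2.4154/(1+0.0998)^1 + 2.8598/(1+0.0998)^2 + 3.3860/(1+0.0998)^3 + 4.0090/(1+0.0998)^4 + 100.4722/(1+0.0998)^4 = 78.5198

$78.52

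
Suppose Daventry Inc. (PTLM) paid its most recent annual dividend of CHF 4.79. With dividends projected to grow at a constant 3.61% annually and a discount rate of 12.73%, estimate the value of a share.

Gordon growth model: P₀ = D₁/(r − g). D₁ = 4.79 × (1 + 0.0361) = 4.9629.
P₀ = 4.9629 / (0.1273 − 0.0361) = 4.9629 / 0.0912 = 54.4180

CHF 54.42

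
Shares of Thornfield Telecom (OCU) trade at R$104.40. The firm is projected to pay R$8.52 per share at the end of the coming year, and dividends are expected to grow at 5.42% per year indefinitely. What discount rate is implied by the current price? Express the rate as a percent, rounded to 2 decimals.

Rearranging the constant-growth DDM: r = D₁/P₀ + g.
r = 8.5200 / 104.40 + 0.0542 = 0.08161 + 0.0542 = 0.13581

13.58%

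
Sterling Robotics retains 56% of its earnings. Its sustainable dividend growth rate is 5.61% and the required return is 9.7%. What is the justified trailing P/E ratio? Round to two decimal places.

Payout ratio b = 1 − 0.56 = 0.44.
Justified trailing P/E = b(1+g)/(r−g) = 0.44×(1+0.0561)/(0.097−0.0561) = 11.3615

11.36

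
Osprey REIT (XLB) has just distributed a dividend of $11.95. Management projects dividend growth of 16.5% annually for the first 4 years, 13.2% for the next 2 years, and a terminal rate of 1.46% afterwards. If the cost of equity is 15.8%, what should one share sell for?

$154.96

Three-stage DDM. Project D₁…D_6; terminal Gordon value at t=6 with g = 0.0146; discount at r = 0.158.
D_1 = 13.9217
D_2 = 16.2188
D_3 = 18.8949
D_4 = 22.0126
D_5 = 24.9183
D_6 = 28.2075
TV_6 = 28.6193/(0.158−0.0146) = 199.5769
P₀ = Σ Dₜ/(1+r)ᵗ + TV_6/(1+r)^6 = 154.9588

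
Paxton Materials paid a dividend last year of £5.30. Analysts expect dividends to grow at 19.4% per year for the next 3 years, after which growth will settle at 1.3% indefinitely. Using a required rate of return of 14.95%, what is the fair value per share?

Two-stage DDM. Project D₁…D_3 at 0.194, terminal growth 0.013, discount at r = 0.1495.
D_1 = 6.3282
D_2 = 7.5559
D_3 = 9.0217
Terminal value at t=3: TV = D_4/(r−g) = 9.1390/(0.1495−0.013) = 66.9523
P₀ = 6.3282/(1+0.1495)^1 + 7.5559/(1+0.1495)^2 + 9.0217/(1+0.1495)^3 + 66.9523/(1+0.1495)^3 = 61.2428

£61.24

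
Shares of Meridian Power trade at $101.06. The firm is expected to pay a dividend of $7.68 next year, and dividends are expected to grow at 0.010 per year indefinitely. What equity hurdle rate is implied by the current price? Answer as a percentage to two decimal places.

Rearranging the constant-growth DDM: r = D₁/P₀ + g.
r = 7.6800 / 101.06 + 0.01 = 0.07599 + 0.01 = 0.08599

8.60%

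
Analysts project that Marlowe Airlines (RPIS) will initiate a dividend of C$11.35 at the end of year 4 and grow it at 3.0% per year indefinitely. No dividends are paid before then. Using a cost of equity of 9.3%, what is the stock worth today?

C$137.97

Deferred-dividend DDM. At t=3 the remaining stream is a growing perpetuity with first payment D_4 = 11.35.
V_3 = D_4/(r−g) = 11.35/(0.093−0.03) = 180.1587
P₀ = V_3/(1+r)^3 = 180.1587/(1+0.093)^3 = 137.9732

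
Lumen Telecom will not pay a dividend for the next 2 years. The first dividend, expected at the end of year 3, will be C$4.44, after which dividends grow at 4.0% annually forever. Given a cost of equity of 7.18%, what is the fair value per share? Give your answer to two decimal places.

C$121.54

Deferred-dividend DDM. At t=2 the remaining stream is a growing perpetuity with first payment D_3 = 4.44.
V_2 = D_3/(r−g) = 4.44/(0.0718−0.04) = 139.6226
P₀ = V_2/(1+r)^2 = 139.6226/(1+0.0718)^2 = 121.5426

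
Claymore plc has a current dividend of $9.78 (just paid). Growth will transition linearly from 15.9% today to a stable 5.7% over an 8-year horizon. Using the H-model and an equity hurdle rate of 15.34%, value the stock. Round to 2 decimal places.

H-model: P₀ = D₀[(1+g_L) + H(g_S−g_L)]/(r−g_L), with H = 8/2 = 4.
P₀ = 9.78 × [(1+0.057) + 4×(0.159−0.057)] / (0.1534−0.057)
   = 9.78 × 1.4650 / 0.0964 = 148.6276

$148.63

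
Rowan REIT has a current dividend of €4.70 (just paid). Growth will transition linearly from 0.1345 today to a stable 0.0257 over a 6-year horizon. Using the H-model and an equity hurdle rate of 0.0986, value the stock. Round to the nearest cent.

H-model: P₀ = D₀[(1+g_L) + H(g_S−g_L)]/(r−g_L), with H = 6/2 = 3.
P₀ = 4.70 × [(1+0.0257) + 3×(0.1345−0.0257)] / (0.0986−0.0257)
   = 4.70 × 1.3521 / 0.0729 = 87.1724

€87.17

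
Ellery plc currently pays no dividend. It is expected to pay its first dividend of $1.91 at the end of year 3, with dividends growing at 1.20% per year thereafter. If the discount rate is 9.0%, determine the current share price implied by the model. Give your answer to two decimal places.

Deferred-dividend DDM. At t=2 the remaining stream is a growing perpetuity with first payment D_3 = 1.91.
V_2 = D_3/(r−g) = 1.91/(0.09−0.012) = 24.4872
P₀ = V_2/(1+r)^2 = 24.4872/(1+0.09)^2 = 20.6104

$20.61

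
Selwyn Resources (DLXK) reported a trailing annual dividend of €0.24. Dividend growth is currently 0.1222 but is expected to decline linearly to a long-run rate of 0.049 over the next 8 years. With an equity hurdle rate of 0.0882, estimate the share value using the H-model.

H-model: P₀ = D₀[(1+g_L) + H(g_S−g_L)]/(r−g_L), with H = 8/2 = 4.
P₀ = 0.24 × [(1+0.049) + 4×(0.1222−0.049)] / (0.0882−0.049)
   = 0.24 × 1.3418 / 0.0392 = 8.2151

€8.22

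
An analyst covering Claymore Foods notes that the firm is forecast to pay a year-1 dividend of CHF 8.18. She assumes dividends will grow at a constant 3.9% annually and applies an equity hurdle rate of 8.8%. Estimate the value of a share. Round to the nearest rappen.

CHF 166.94

Gordon growth model: P₀ = D₁/(r − g), with D₁ = 8.18 given directly.
P₀ = 8.1800 / (0.088 − 0.039) = 8.1800 / 0.049 = 166.9388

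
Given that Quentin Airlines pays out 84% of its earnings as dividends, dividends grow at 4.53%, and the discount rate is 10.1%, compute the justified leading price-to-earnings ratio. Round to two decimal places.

Justified leading P/E = b/(r−g) = 0.84/(0.101−0.0453) = 15.0808

15.08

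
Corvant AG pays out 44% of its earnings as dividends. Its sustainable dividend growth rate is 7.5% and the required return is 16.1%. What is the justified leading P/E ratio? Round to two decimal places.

Justified leading P/E = b/(r−g) = 0.44/(0.161−0.075) = 5.1163

5.12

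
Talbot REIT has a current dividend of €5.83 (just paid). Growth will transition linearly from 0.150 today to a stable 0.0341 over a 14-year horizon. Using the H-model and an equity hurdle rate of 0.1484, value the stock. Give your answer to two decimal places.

€94.13

H-model: P₀ = D₀[(1+g_L) + H(g_S−g_L)]/(r−g_L), with H = 14/2 = 7.
P₀ = 5.83 × [(1+0.0341) + 7×(0.15−0.0341)] / (0.1484−0.0341)
   = 5.83 × 1.8454 / 0.1143 = 94.1267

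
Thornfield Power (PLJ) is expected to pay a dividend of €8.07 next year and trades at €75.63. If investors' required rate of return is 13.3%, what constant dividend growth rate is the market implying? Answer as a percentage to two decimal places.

2.63%

From P₀ = D₁/(r − g), the implied growth is g = r − D₁/P₀.
g = 0.133 − 8.07/75.63 = 0.133 − 0.10670 = 0.02630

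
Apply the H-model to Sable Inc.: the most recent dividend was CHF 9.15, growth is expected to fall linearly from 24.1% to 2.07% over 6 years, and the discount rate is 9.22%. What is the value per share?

H-model: P₀ = D₀[(1+g_L) + H(g_S−g_L)]/(r−g_L), with H = 6/2 = 3.
P₀ = 9.15 × [(1+0.0207) + 3×(0.241−0.0207)] / (0.0922−0.0207)
   = 9.15 × 1.6816 / 0.0715 = 215.1978

CHF 215.20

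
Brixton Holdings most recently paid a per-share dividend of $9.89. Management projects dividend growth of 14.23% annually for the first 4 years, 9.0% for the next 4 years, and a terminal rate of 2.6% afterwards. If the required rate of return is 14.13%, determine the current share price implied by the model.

Three-stage DDM. Project D₁…D_8; terminal Gordon value at t=8 with g = 0.026; discount at r = 0.1413.
D_1 = 11.2973
D_2 = 12.9050
D_3 = 14.7413
D_4 = 16.8390
D_5 = 18.3545
D_6 = 20.0064
D_7 = 21.8070
D_8 = 23.7697
TV_8 = 24.3877/(0.1413−0.026) = 211.5149
P₀ = Σ Dₜ/(1+r)ᵗ + TV_8/(1+r)^8 = 148.5561

$148.56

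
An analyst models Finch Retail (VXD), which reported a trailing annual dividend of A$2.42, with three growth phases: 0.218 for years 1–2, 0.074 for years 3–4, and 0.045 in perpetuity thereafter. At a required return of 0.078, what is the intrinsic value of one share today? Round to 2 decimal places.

A$109.07

Three-stage DDM. Project D₁…D_4; terminal Gordon value at t=4 with g = 0.045; discount at r = 0.078.
D_1 = 2.9476
D_2 = 3.5901
D_3 = 3.8558
D_4 = 4.1411
TV_4 = 4.3275/(0.078−0.045) = 131.1357
P₀ = Σ Dₜ/(1+r)ᵗ + TV_4/(1+r)^4 = 109.0740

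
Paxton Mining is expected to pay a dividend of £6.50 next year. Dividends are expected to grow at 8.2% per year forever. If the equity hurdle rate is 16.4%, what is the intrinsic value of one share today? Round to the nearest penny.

£79.27

Gordon growth model: P₀ = D₁/(r − g), with D₁ = 6.50 given directly.
P₀ = 6.5000 / (0.164 − 0.082) = 6.5000 / 0.082 = 79.2683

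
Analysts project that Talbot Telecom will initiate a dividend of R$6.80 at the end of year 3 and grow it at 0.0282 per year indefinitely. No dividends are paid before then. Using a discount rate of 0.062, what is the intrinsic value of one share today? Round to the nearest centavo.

R$178.38

Deferred-dividend DDM. At t=2 the remaining stream is a growing perpetuity with first payment D_3 = 6.80.
V_2 = D_3/(r−g) = 6.80/(0.062−0.0282) = 201.1834
P₀ = V_2/(1+r)^2 = 201.1834/(1+0.062)^2 = 178.3788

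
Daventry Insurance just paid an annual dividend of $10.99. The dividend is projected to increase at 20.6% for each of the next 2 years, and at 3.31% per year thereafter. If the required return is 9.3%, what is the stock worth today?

Two-stage DDM. Project D₁…D_2 at 0.206, terminal growth 0.0331, discount at r = 0.093.
D_1 = 13.2539
D_2 = 15.9843
Terminal value at t=2: TV = D_3/(r−g) = 16.5133/(0.093−0.0331) = 275.6816
P₀ = 13.2539/(1+0.093)^1 + 15.9843/(1+0.093)^2 + 275.6816/(1+0.093)^2 = 256.2698

$256.27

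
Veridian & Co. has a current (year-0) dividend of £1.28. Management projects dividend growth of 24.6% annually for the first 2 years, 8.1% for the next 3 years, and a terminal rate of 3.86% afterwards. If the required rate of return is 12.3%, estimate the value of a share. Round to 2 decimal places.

Three-stage DDM. Project D₁…D_5; terminal Gordon value at t=5 with g = 0.0386; discount at r = 0.123.
D_1 = 1.5949
D_2 = 1.9872
D_3 = 2.1482
D_4 = 2.3222
D_5 = 2.5103
TV_5 = 2.6072/(0.123−0.0386) = 30.8908
P₀ = Σ Dₜ/(1+r)ᵗ + TV_5/(1+r)^5 = 24.6737

£24.67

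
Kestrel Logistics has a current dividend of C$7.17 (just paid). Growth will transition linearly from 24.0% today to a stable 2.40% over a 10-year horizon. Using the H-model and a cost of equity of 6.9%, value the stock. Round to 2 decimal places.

H-model: P₀ = D₀[(1+g_L) + H(g_S−g_L)]/(r−g_L), with H = 10/2 = 5.
P₀ = 7.17 × [(1+0.024) + 5×(0.24−0.024)] / (0.069−0.024)
   = 7.17 × 2.1040 / 0.045 = 335.2373

C$335.24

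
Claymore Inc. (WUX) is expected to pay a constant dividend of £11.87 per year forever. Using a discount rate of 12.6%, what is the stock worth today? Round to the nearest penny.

Zero-growth DDM (perpetuity): P₀ = D/r = 11.87 / 0.126 = 94.2063

£94.21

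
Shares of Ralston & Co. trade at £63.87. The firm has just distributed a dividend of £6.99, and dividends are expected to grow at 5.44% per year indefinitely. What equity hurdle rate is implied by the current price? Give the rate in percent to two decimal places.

16.98%

Rearranging the constant-growth DDM: r = D₁/P₀ + g.
D₁ = 6.99 × (1 + 0.0544) = 7.3703.
r = 7.3703 / 63.87 + 0.0544 = 0.11539 + 0.0544 = 0.16979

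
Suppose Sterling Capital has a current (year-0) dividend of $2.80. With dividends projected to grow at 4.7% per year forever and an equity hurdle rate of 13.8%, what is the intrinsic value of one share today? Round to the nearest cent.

Gordon growth model: P₀ = D₁/(r − g). D₁ = 2.80 × (1 + 0.047) = 2.9316.
P₀ = 2.9316 / (0.138 − 0.047) = 2.9316 / 0.091 = 32.2154

$32.22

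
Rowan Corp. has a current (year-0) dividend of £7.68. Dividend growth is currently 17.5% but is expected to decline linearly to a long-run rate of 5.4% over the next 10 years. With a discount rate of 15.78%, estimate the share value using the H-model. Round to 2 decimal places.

£122.75

H-model: P₀ = D₀[(1+g_L) + H(g_S−g_L)]/(r−g_L), with H = 10/2 = 5.
P₀ = 7.68 × [(1+0.054) + 5×(0.175−0.054)] / (0.1578−0.054)
   = 7.68 × 1.6590 / 0.1038 = 122.7468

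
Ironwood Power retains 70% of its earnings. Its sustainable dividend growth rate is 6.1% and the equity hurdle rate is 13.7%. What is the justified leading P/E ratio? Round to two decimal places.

3.95

Payout ratio b = 1 − 0.70 = 0.30.
Justified leading P/E = b/(r−g) = 0.30/(0.137−0.061) = 3.9474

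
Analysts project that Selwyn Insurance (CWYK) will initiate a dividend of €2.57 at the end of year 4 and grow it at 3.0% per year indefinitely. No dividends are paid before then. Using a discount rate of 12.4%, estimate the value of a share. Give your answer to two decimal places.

€19.25

Deferred-dividend DDM. At t=3 the remaining stream is a growing perpetuity with first payment D_4 = 2.57.
V_3 = D_4/(r−g) = 2.57/(0.124−0.03) = 27.3404
P₀ = V_3/(1+r)^3 = 27.3404/(1+0.124)^3 = 19.2534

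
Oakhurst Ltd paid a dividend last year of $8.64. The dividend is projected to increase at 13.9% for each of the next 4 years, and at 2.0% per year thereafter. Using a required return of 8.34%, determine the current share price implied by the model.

Two-stage DDM. Project D₁…D_4 at 0.139, terminal growth 0.02, discount at r = 0.0834.
D_1 = 9.8410
D_2 = 11.2089
D_3 = 12.7669
D_4 = 14.5415
Terminal value at t=4: TV = D_5/(r−g) = 14.8323/(0.0834−0.02) = 233.9481
P₀ = 9.8410/(1+0.0834)^1 + 11.2089/(1+0.0834)^2 + 12.7669/(1+0.0834)^3 + 14.5415/(1+0.0834)^4 + 233.9481/(1+0.0834)^4 = 209.0379

$209.04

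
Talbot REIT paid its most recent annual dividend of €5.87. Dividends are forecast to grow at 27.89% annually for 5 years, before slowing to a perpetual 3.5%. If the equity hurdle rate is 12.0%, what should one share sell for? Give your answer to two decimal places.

€183.23

Two-stage DDM. Project D₁…D_5 at 0.2789, terminal growth 0.035, discount at r = 0.12.
D_1 = 7.5071
D_2 = 9.6009
D_3 = 12.2786
D_4 = 15.7031
D_5 = 20.0827
Terminal value at t=5: TV = D_6/(r−g) = 20.7855/(0.12−0.035) = 244.5358
P₀ = 7.5071/(1+0.12)^1 + 9.6009/(1+0.12)^2 + 12.2786/(1+0.12)^3 + 15.7031/(1+0.12)^4 + 20.0827/(1+0.12)^5 + 244.5358/(1+0.12)^5 = 183.2274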